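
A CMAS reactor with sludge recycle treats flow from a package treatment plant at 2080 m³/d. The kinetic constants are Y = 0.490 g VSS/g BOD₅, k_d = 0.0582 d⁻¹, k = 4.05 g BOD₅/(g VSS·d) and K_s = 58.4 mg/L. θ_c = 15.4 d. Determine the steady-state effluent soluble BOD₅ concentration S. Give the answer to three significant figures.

From the Monod/SRT balance for a CMAS, S = K_s·(1+k_d θ_c)/[θ_c·(Y k − k_d) − 1] = 58.4 × (1 + 0.0582 × 15.4) / [15.4 × (0.490 × 4.05 − 0.0582) − 1] = 110.7 / 28.67 = 3.863 mg/L.

S ≈ 3.86 mg/L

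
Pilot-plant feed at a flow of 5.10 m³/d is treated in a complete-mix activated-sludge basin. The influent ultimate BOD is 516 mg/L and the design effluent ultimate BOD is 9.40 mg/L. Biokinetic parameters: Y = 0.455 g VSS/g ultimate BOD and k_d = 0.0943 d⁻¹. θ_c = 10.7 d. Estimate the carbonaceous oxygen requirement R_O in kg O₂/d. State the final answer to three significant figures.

Correct the yield for decay: Y_obs = Y/(1 + k_d θ_c) = 0.455 / (1 + 0.0943 × 10.7) = 0.455 / 2.009 = 0.2265.
Mass of ultimate BOD removed per day: Q(S₀ − S) = 5.10 × 506.6 g/m³ = 2.584 kg/d.
Biomass synthesised: P_X = Y_obs × 2.584 = 0.5851 kg VSS/d.
Carbonaceous O₂ demand = substrate oxidised − cell-mass equivalent = 2.584 − 1.42 × 0.5851 = 1.753 kg O₂/d.

R_O ≈ 1.75 kg O₂/d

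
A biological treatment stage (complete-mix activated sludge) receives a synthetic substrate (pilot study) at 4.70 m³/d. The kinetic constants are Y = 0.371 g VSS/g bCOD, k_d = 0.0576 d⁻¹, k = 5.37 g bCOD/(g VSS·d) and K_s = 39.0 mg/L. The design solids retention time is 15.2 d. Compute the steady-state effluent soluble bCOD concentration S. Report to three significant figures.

For a completely mixed reactor with recycle the Lawrence–McCarty relation gives S = K_s·(1 + k_d·θ_c) / [θ_c·(Y·k − k_d) − 1] = 39.0 × (1 + 0.0576 × 15.2) / [15.2 × (0.371 × 5.37 − 0.0576) − 1] = 73.15 / 28.41 = 2.575 mg/L.

S ≈ 2.57 mg/L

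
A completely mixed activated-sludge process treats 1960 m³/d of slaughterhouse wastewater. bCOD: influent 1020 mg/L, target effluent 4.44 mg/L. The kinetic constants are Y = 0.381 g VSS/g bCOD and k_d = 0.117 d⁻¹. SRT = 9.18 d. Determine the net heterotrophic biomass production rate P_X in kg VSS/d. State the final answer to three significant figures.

P_X ≈ 366 kg VSS/d

The observed yield is Y_obs = Y/(1 + k_d·θ_c) = 0.381 / (1 + 0.117 × 9.18) = 0.381 / 2.074 = 0.1837 g VSS per g bCOD removed.
Q·(S₀ − S) = 1960 × (1020 − 4.44) × 10⁻³ = 1990 kg/d removed.
Biomass produced: P_X = Y_obs·Q·ΔS = 0.1837 × 1990 ≈ 365.6 kg VSS/d.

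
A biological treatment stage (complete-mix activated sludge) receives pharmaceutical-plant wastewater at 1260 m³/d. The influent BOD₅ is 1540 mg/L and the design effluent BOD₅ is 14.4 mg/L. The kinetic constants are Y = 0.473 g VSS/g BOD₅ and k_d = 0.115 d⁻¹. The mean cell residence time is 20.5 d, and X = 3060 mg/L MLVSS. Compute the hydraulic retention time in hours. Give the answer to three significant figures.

From the SRT design equation V = Y Q (S₀−S) θ_c / [X (1 + k_d θ_c)] = 0.473 × 1260 × (1540 − 14.4) × 20.5 / [3060 × (1 + 0.115 × 20.5)] = 1.86×10^7 / 10274 = 1814 m³.
Hydraulic retention time τ = V/Q = 1814 / 1260 = 1.440 d = 34.56 h.

τ ≈ 34.6 h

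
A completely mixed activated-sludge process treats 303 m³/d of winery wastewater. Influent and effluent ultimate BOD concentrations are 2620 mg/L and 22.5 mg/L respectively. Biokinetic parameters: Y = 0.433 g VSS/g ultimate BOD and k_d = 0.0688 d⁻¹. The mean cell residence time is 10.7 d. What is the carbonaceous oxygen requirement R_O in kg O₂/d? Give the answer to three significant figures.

R_O ≈ 508 kg O₂/d

Correct the yield for decay: Y_obs = Y/(1 + k_d θ_c) = 0.433 / (1 + 0.0688 × 10.7) = 0.433 / 1.736 = 0.2494.
Q·(S₀ − S) = 303 × (2620 − 22.5) × 10⁻³ = 787.0 kg/d removed.
Biomass synthesised: P_X = Y_obs × 787.0 = 196.3 kg VSS/d.
R_O = Q·ΔS − 1.42 P_X = 787.0 − 278.7 = 508.3 kg O₂/d.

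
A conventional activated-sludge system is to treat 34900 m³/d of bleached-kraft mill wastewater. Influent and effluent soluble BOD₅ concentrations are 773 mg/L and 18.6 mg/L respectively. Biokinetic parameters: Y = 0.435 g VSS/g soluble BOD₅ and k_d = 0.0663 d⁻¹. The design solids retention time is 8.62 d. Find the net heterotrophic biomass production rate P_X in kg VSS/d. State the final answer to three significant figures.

P_X ≈ 7290 kg VSS/d

Y_obs = Y / (1 + k_d θ_c) = 0.435 / (1 + 0.0663 × 8.62) = 0.435 / 1.572 = 0.2768.
Mass of soluble BOD₅ removed per day: Q(S₀ − S) = 34900 × 754.4 g/m³ = 26329 kg/d.
Net biomass production P_X = Y_obs × Q·(S₀ − S) = 0.2768 × 26329 = 7288 kg VSS/d.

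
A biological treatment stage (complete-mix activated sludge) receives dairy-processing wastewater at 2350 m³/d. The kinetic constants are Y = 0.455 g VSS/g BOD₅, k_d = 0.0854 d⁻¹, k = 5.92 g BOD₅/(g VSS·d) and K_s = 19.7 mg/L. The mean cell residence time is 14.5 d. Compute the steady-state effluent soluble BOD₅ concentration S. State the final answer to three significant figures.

From the Monod/SRT balance for a CMAS, S = K_s·(1+k_d θ_c)/[θ_c·(Y k − k_d) − 1] = 19.7 × (1 + 0.0854 × 14.5) / [14.5 × (0.455 × 5.92 − 0.0854) − 1] = 44.09 / 36.82 = 1.198 mg/L.

S ≈ 1.20 mg/L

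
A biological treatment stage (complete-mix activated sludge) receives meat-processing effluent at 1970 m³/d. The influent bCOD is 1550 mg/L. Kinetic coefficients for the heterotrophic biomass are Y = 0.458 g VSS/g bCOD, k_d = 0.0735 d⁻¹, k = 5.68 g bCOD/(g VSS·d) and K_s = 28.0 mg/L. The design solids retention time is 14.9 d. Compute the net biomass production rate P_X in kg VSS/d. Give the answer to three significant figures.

P_X ≈ 667 kg VSS/d

From the Monod/SRT balance for a CMAS, S = K_s·(1+k_d θ_c)/[θ_c·(Y k − k_d) − 1] = 28.0 × (1 + 0.0735 × 14.9) / [14.9 × (0.458 × 5.68 − 0.0735) − 1] = 58.66 / 36.67 = 1.600 mg/L.
Correct the yield for decay: Y_obs = Y/(1 + k_d θ_c) = 0.458 / (1 + 0.0735 × 14.9) = 0.458 / 2.095 = 0.2186.
Substrate removed = Q·(S₀ − S) = 1970 m³/d × (1550 − 1.60) g/m³ = 3.05×10^6 g/d = 3050 kg/d.
Biomass produced: P_X = Y_obs·Q·ΔS = 0.2186 × 3050 ≈ 666.8 kg VSS/d.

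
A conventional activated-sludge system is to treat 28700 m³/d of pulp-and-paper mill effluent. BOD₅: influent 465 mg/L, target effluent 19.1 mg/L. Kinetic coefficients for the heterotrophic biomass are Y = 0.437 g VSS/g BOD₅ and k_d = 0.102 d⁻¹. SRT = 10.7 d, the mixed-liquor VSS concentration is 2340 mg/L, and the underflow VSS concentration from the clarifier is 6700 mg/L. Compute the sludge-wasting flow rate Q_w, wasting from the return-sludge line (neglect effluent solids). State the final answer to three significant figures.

Steady-state biomass mass balance: V·X·(1 + k_d·θ_c) = Y·Q·(S₀ − S)·θ_c, so V = 0.437 × 28700 × (465 − 19.1) × 10.7 / [2340 × (1 + 0.102 × 10.7)] = 5.98×10^7 / 4894 = 12227 m³.
Q_w = (V·X)/(θ_c X_r) = 12227 × 2340 / (10.7 × 6700) = 399.1 m³/d.

Q_w ≈ 399 m³/d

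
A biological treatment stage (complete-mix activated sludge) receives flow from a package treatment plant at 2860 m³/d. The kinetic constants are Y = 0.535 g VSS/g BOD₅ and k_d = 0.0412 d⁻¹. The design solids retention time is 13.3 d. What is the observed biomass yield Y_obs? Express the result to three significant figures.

Correct the yield for decay: Y_obs = Y/(1 + k_d θ_c) = 0.535 / (1 + 0.0412 × 13.3) = 0.535 / 1.548 = 0.3456.

Y_obs ≈ 0.346 g VSS/g BOD₅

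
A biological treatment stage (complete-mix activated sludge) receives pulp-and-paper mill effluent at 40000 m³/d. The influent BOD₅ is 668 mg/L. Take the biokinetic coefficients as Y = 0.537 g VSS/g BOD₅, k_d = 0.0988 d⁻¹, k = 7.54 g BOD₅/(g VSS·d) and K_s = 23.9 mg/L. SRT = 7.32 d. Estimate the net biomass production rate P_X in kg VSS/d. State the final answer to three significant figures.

P_X ≈ 8310 kg VSS/d

From the Monod/SRT balance for a CMAS, S = K_s·(1+k_d θ_c)/[θ_c·(Y k − k_d) − 1] = 23.9 × (1 + 0.0988 × 7.32) / [7.32 × (0.537 × 7.54 − 0.0988) − 1] = 41.18 / 27.92 = 1.475 mg/L.
Correct the yield for decay: Y_obs = Y/(1 + k_d θ_c) = 0.537 / (1 + 0.0988 × 7.32) = 0.537 / 1.723 = 0.3116.
Substrate removed = Q·(S₀ − S) = 40000 m³/d × (668 − 1.48) g/m³ = 2.67×10^7 g/d = 26661 kg/d.
So the net sludge growth is P_X = 0.3116 × 26661 = 8308 kg VSS/d.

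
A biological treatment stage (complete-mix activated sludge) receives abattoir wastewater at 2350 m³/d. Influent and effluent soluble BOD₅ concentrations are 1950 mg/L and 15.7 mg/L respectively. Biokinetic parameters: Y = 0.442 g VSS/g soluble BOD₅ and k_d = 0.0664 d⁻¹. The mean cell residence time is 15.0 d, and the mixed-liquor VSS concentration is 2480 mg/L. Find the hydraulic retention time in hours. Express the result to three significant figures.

τ ≈ 62.2 h

Steady-state biomass mass balance: V·X·(1 + k_d·θ_c) = Y·Q·(S₀ − S)·θ_c, so V = 0.442 × 2350 × (1950 − 15.7) × 15.0 / [2480 × (1 + 0.0664 × 15.0)] = 3.01×10^7 / 4950 = 6088 m³.
τ = V/Q = 6088/2350 = 2.591 d, or 62.18 h.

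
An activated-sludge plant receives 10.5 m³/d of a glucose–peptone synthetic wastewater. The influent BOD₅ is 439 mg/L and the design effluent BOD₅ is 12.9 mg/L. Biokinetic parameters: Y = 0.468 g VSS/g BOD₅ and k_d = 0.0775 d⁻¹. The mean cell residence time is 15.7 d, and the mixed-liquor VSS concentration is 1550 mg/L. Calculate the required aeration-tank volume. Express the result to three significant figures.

Rearranging the biomass balance for a CMAS with decay, V = Y·Q·ΔS·θ_c / [X·(1+k_d θ_c)] = 0.468 × 10.5 × (439 − 12.9) × 15.7 / [1550 × (1 + 0.0775 × 15.7)] = 3.29×10^4 / 3436 = 9.567 m³.

V ≈ 9.57 m³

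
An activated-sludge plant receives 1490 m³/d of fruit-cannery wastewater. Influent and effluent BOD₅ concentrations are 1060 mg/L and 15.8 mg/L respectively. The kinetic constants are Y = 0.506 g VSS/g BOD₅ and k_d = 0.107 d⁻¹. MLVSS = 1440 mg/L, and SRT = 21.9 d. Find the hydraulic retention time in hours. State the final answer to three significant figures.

Steady-state biomass mass balance: V·X·(1 + k_d·θ_c) = Y·Q·(S₀ − S)·θ_c, so V = 0.506 × 1490 × (1060 − 15.8) × 21.9 / [1440 × (1 + 0.107 × 21.9)] = 1.72×10^7 / 4814 = 3581 m³.
τ = V/Q = 3581/1490 = 2.403 d, or 57.68 h.

τ ≈ 57.7 h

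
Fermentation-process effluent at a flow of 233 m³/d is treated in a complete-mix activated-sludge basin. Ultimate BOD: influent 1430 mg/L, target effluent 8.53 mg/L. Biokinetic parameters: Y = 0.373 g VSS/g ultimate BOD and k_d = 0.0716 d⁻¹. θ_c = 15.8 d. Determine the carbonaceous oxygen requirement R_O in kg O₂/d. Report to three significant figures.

R_O ≈ 249 kg O₂/d

Correct the yield for decay: Y_obs = Y/(1 + k_d θ_c) = 0.373 / (1 + 0.0716 × 15.8) = 0.373 / 2.131 = 0.1750.
Substrate removed = Q·(S₀ − S) = 233 m³/d × (1430 − 8.53) g/m³ = 3.31×10^5 g/d = 331.2 kg/d.
P_X = Y_obs·Q·(S₀ − S) = 0.1750 × 331.2 = 57.96 kg VSS/d.
R_O = Q·(S₀ − S) − 1.42·P_X = 331.2 − 1.42 × 57.96 = 248.9 kg O₂/d.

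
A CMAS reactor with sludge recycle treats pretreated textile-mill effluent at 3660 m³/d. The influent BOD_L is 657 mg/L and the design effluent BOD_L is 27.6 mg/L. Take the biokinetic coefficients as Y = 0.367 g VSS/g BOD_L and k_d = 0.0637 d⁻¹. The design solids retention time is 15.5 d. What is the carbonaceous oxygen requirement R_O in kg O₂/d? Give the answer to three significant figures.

R_O ≈ 1700 kg O₂/d

Y_obs = Y / (1 + k_d θ_c) = 0.367 / (1 + 0.0637 × 15.5) = 0.367 / 1.987 = 0.1847.
Mass of BOD_L removed per day: Q(S₀ − S) = 3660 × 629.4 g/m³ = 2304 kg/d.
Biomass synthesised: P_X = Y_obs × 2304 = 425.4 kg VSS/d.
R_O = Q·(S₀ − S) − 1.42·P_X = 2304 − 1.42 × 425.4 = 1700 kg O₂/d.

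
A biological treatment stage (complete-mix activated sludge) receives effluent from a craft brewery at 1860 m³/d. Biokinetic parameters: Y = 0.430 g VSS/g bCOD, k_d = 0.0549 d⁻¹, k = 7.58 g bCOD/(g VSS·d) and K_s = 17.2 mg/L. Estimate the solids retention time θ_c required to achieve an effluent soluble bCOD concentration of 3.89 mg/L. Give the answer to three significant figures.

Specific growth rate at S = 3.89 mg/L: μ = YkS/(K_s+S) = 0.430·7.58·3.89/(17.2+3.89) = 0.6012 d⁻¹.
θ_c = 1/(μ − k_d) = 1/(0.6012 − 0.0549) = 1/0.5463 = 1.831 d.

θ_c ≈ 1.83 d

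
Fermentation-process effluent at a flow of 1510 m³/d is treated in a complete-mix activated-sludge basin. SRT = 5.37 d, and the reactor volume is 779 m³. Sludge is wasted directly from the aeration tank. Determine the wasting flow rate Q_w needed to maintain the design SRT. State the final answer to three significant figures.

For wasting at MLVSS concentration, Q_w = V/θ_c = 779.0/5.37 = 145.1 m³/d.

Q_w ≈ 145 m³/d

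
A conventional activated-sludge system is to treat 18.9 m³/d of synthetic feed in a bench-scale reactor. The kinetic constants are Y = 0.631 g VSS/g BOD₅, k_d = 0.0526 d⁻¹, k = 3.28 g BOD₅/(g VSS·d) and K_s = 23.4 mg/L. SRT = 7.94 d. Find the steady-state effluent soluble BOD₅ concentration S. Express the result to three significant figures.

S ≈ 2.21 mg/L

From the Monod/SRT balance for a CMAS, S = K_s·(1+k_d θ_c)/[θ_c·(Y k − k_d) − 1] = 23.4 × (1 + 0.0526 × 7.94) / [7.94 × (0.631 × 3.28 − 0.0526) − 1] = 33.17 / 15.02 = 2.209 mg/L.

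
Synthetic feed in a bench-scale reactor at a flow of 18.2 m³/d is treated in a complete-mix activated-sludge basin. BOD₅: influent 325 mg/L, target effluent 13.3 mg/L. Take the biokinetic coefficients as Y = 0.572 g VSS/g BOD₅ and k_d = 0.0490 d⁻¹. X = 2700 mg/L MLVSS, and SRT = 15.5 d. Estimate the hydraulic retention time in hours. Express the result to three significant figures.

τ ≈ 14.0 h

Steady-state biomass mass balance: V·X·(1 + k_d·θ_c) = Y·Q·(S₀ − S)·θ_c, so V = 0.572 × 18.2 × (325 − 13.3) × 15.5 / [2700 × (1 + 0.0490 × 15.5)] = 5.03×10^4 / 4751 = 10.59 m³.
HRT = V/Q = 10.59 m³ / 18.2 m³·d⁻¹ = 0.5817 d × 24 = 13.96 h.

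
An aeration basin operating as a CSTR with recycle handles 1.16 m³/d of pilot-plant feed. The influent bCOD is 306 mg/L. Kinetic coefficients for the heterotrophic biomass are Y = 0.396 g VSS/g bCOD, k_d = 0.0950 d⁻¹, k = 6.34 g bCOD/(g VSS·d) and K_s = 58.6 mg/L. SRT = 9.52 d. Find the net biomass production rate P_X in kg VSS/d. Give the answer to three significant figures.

P_X ≈ 0.0726 kg VSS/d

Effluent substrate depends only on kinetics and SRT: S = K_s(1 + k_d θ_c) / [θ_c(Yk − k_d) − 1] = 58.6 × (1 + 0.0950 × 9.52) / [9.52 × (0.396 × 6.34 − 0.0950) − 1] = 111.6 / 22.00 = 5.073 mg/L.
Observed yield with endogenous decay: Y_obs = Y / (1 + k_d·θ_c) = 0.396 / (1 + 0.0950 × 9.52) = 0.396 / 1.904 = 0.2079 g VSS/g bCOD.
Q·(S₀ − S) = 1.16 × (306 − 5.07) × 10⁻³ = 0.3491 kg/d removed.
Biomass produced: P_X = Y_obs·Q·ΔS = 0.2079 × 0.3491 ≈ 0.07259 kg VSS/d.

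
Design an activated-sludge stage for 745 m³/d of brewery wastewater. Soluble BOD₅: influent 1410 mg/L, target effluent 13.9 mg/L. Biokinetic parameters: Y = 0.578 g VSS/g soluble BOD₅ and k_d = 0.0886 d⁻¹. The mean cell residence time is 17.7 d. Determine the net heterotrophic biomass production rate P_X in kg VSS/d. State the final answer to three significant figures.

P_X ≈ 234 kg VSS/d

Observed yield with endogenous decay: Y_obs = Y / (1 + k_d·θ_c) = 0.578 / (1 + 0.0886 × 17.7) = 0.578 / 2.568 = 0.2251 g VSS/g soluble BOD₅.
ΔS = 1410 − 13.9 = 1396 mg/L, so the substrate removal rate is 745 × 1396/1000 = 1040 kg soluble BOD₅/d.
Biomass produced: P_X = Y_obs·Q·ΔS = 0.2251 × 1040 ≈ 234.1 kg VSS/d.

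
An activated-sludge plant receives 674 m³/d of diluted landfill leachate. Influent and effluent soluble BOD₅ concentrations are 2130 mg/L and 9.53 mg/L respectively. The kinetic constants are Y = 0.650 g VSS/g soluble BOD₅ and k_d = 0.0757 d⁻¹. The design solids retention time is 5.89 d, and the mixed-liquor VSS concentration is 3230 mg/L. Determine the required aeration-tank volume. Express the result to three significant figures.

From the SRT design equation V = Y Q (S₀−S) θ_c / [X (1 + k_d θ_c)] = 0.650 × 674 × (2130 − 9.53) × 5.89 / [3230 × (1 + 0.0757 × 5.89)] = 5.47×10^6 / 4670 = 1172 m³.

V ≈ 1170 m³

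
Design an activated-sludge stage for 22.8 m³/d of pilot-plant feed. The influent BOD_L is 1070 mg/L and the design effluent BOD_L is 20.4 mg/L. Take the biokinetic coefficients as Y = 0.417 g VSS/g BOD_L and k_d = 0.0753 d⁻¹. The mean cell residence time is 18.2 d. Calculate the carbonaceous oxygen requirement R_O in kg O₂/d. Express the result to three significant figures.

R_O ≈ 18.0 kg O₂/d

Observed yield with endogenous decay: Y_obs = Y / (1 + k_d·θ_c) = 0.417 / (1 + 0.0753 × 18.2) = 0.417 / 2.370 = 0.1759 g VSS/g BOD_L.
ΔS = 1070 − 20.4 = 1050 mg/L, so the substrate removal rate is 22.8 × 1050/1000 = 23.93 kg BOD_L/d.
Net sludge production P_X = 0.1759 × 23.93 = 4.210 kg VSS/d.
R_O = Q·(S₀ − S) − 1.42·P_X = 23.93 − 1.42 × 4.210 = 17.95 kg O₂/d.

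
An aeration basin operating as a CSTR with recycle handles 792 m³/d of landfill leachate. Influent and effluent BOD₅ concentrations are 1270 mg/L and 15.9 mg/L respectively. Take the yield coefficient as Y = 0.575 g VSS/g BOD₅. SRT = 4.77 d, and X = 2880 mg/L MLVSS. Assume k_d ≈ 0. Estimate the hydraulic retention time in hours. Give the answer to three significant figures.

τ ≈ 28.7 h

Biomass mass balance (decay neglected): V·X = Y·Q·(S₀ − S)·θ_c, so V = 0.575 × 792 × (1270 − 15.9) × 4.77 / 2880 = 945.9 m³.
Hydraulic retention time τ = V/Q = 945.9 / 792 = 1.194 d = 28.66 h.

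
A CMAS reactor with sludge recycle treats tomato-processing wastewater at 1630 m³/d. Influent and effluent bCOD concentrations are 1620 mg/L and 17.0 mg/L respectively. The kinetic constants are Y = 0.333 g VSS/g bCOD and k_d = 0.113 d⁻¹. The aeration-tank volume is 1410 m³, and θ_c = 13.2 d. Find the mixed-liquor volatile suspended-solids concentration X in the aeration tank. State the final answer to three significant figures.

Solving the biomass balance for X: X = Y Q (S₀−S) θ_c / [V (1+k_d θ_c)] = 0.333 × 1630 × (1620 − 17.0) × 13.2 / [1410 × (1 + 0.113 × 13.2)] = 3269 mg/L.

X ≈ 3270 mg/L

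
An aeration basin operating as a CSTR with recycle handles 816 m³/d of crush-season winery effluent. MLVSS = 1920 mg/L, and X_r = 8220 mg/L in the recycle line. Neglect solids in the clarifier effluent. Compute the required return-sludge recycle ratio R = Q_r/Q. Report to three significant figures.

R = Q_r/Q = X/(X_r − X) = 1920 / (8220 − 1920) = 0.3048.

R ≈ 0.305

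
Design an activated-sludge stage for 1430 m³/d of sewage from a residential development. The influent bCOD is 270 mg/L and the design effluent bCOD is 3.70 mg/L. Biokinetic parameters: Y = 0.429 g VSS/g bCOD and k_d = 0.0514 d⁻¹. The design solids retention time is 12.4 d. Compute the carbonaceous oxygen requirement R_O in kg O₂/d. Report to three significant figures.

Y_obs = Y / (1 + k_d θ_c) = 0.429 / (1 + 0.0514 × 12.4) = 0.429 / 1.637 = 0.2620.
ΔS = 270 − 3.70 = 266.3 mg/L, so the substrate removal rate is 1430 × 266.3/1000 = 380.8 kg bCOD/d.
Biomass synthesised: P_X = Y_obs × 380.8 = 99.77 kg VSS/d.
R_O = Q·ΔS − 1.42 P_X = 380.8 − 141.7 = 239.1 kg O₂/d.

R_O ≈ 239 kg O₂/d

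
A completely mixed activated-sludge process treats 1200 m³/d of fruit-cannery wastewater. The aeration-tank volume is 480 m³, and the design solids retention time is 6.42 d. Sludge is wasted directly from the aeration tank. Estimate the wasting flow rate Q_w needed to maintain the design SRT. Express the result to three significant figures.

With mixed-liquor wasting, θ_c = V/Q_w, so Q_w = V/θ_c = 480.0/6.42 = 74.77 m³/d.

Q_w ≈ 74.8 m³/d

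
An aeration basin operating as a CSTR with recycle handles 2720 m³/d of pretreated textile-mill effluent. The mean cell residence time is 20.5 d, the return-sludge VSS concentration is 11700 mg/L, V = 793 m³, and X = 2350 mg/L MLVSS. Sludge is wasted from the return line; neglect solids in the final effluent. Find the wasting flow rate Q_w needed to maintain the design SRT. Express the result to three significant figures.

θ_c = V·X/(Q_w·X_r) when wasting from the recycle, so Q_w = V·X/(θ_c·X_r) = 793.0 × 2350 / (20.5 × 11700) = 7.770 m³/d.

Q_w ≈ 7.77 m³/d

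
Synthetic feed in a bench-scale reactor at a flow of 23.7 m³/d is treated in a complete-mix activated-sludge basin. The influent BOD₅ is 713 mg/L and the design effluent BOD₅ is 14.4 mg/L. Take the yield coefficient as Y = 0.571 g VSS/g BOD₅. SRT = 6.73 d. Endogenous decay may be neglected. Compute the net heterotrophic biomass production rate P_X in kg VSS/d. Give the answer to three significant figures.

P_X ≈ 9.45 kg VSS/d

With endogenous decay neglected, the observed yield equals the true yield: Y_obs = Y = 0.571 g VSS/g BOD₅.
Q·(S₀ − S) = 23.7 × (713 − 14.4) × 10⁻³ = 16.56 kg/d removed.
P_X = Y_obs · Q(S₀ − S) = 0.5710 × 16.56 = 9.454 kg VSS/d.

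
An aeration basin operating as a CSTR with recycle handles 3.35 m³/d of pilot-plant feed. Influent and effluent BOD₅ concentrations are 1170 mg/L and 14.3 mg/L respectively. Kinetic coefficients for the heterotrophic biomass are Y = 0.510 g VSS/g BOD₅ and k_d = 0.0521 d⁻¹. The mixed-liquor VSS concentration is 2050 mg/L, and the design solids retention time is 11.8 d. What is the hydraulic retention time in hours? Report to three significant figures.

τ ≈ 50.4 h

Rearranging the biomass balance for a CMAS with decay, V = Y·Q·ΔS·θ_c / [X·(1+k_d θ_c)] = 0.510 × 3.35 × (1170 − 14.3) × 11.8 / [2050 × (1 + 0.0521 × 11.8)] = 2.33×10^4 / 3310 = 7.038 m³.
τ = V/Q = 7.038/3.35 = 2.101 d, or 50.42 h.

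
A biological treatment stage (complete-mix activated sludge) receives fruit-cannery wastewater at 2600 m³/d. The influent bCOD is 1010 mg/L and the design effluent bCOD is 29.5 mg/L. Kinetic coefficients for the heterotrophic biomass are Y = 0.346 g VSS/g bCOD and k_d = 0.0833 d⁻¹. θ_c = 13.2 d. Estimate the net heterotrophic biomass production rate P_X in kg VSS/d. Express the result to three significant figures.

Correct the yield for decay: Y_obs = Y/(1 + k_d θ_c) = 0.346 / (1 + 0.0833 × 13.2) = 0.346 / 2.100 = 0.1648.
Mass of bCOD removed per day: Q(S₀ − S) = 2600 × 980.5 g/m³ = 2549 kg/d.
Biomass produced: P_X = Y_obs·Q·ΔS = 0.1648 × 2549 ≈ 420.1 kg VSS/d.

P_X ≈ 420 kg VSS/d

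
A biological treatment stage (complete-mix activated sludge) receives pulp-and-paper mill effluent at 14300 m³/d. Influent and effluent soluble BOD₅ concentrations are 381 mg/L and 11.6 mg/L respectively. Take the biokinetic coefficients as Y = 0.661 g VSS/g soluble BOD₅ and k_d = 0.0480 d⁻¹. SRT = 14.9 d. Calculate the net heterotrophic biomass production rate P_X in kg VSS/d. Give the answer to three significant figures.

Observed yield with endogenous decay: Y_obs = Y / (1 + k_d·θ_c) = 0.661 / (1 + 0.0480 × 14.9) = 0.661 / 1.715 = 0.3854 g VSS/g soluble BOD₅.
Mass of soluble BOD₅ removed per day: Q(S₀ − S) = 14300 × 369.4 g/m³ = 5282 kg/d.
P_X = Y_obs · Q(S₀ − S) = 0.3854 × 5282 = 2036 kg VSS/d.

P_X ≈ 2040 kg VSS/d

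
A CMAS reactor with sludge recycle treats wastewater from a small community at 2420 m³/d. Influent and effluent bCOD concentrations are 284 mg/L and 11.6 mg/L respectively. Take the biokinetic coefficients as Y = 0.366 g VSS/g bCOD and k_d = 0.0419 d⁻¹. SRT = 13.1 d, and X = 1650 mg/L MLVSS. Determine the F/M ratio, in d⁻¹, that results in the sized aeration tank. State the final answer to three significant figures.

F/M ≈ 0.337 d⁻¹

Rearranging the biomass balance for a CMAS with decay, V = Y·Q·ΔS·θ_c / [X·(1+k_d θ_c)] = 0.366 × 2420 × (284 − 11.6) × 13.1 / [1650 × (1 + 0.0419 × 13.1)] = 3.16×10^6 / 2556 = 1237 m³.
F/M = applied load / biomass = Q·S₀/(V·X) = 2420 × 284 / (1237 × 1650) = 0.3368 d⁻¹.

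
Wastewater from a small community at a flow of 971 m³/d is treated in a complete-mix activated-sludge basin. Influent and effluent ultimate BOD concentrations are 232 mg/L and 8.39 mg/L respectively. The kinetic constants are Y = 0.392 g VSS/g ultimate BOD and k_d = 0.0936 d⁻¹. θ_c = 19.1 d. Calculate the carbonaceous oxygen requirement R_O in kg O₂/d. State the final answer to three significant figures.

R_O ≈ 174 kg O₂/d

Correct the yield for decay: Y_obs = Y/(1 + k_d θ_c) = 0.392 / (1 + 0.0936 × 19.1) = 0.392 / 2.788 = 0.1406.
Substrate removed = Q·(S₀ − S) = 971 m³/d × (232 − 8.39) g/m³ = 2.17×10^5 g/d = 217.1 kg/d.
P_X = Y_obs·Q·(S₀ − S) = 0.1406 × 217.1 = 30.53 kg VSS/d.
R_O = Q·ΔS − 1.42 P_X = 217.1 − 43.35 = 173.8 kg O₂/d.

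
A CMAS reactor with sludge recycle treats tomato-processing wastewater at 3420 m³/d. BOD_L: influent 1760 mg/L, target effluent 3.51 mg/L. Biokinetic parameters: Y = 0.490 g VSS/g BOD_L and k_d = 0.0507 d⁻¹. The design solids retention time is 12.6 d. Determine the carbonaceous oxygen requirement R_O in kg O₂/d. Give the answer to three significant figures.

The observed yield is Y_obs = Y/(1 + k_d·θ_c) = 0.490 / (1 + 0.0507 × 12.6) = 0.490 / 1.639 = 0.2990 g VSS per g BOD_L removed.
Substrate removed = Q·(S₀ − S) = 3420 m³/d × (1760 − 3.51) g/m³ = 6.01×10^6 g/d = 6007 kg/d.
Biomass synthesised: P_X = Y_obs × 6007 = 1796 kg VSS/d.
Carbonaceous O₂ demand = substrate oxidised − cell-mass equivalent = 6007 − 1.42 × 1796 = 3457 kg O₂/d.

R_O ≈ 3460 kg O₂/d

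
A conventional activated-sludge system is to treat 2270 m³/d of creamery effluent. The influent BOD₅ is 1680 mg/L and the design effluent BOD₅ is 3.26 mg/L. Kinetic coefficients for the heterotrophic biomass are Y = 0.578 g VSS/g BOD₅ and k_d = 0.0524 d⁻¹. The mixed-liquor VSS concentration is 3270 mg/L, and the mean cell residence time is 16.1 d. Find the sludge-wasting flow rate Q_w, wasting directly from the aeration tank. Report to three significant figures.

Q_w ≈ 365 m³/d

From the SRT design equation V = Y Q (S₀−S) θ_c / [X (1 + k_d θ_c)] = 0.578 × 2270 × (1680 − 3.26) × 16.1 / [3270 × (1 + 0.0524 × 16.1)] = 3.54×10^7 / 6029 = 5875 m³.
Wasting from the aeration tank: Q_w = V / θ_c = 5875 / 16.1 = 364.9 m³/d.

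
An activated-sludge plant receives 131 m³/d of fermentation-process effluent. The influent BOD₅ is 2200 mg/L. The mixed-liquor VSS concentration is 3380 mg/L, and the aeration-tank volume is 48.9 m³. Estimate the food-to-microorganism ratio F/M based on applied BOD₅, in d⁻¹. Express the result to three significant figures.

Food-to-microorganism ratio F/M = Q S₀ / (V X) = 131 × 2200 / (48.90 × 3380) = 1.744 d⁻¹.

F/M ≈ 1.74 d⁻¹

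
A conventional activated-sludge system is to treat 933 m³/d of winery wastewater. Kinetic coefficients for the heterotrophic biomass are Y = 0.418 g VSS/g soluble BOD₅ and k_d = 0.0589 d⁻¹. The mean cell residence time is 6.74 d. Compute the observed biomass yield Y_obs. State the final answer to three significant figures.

Correct the yield for decay: Y_obs = Y/(1 + k_d θ_c) = 0.418 / (1 + 0.0589 × 6.74) = 0.418 / 1.397 = 0.2992.

Y_obs ≈ 0.299 g VSS/g soluble BOD₅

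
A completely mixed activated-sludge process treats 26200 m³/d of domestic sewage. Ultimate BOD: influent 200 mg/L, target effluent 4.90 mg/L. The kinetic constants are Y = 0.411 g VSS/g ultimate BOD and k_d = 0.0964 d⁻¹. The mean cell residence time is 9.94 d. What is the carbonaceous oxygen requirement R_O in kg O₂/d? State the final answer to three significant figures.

R_O ≈ 3590 kg O₂/d

Y_obs = Y / (1 + k_d θ_c) = 0.411 / (1 + 0.0964 × 9.94) = 0.411 / 1.958 = 0.2099.
Mass of ultimate BOD removed per day: Q(S₀ − S) = 26200 × 195.1 g/m³ = 5112 kg/d.
Net sludge production P_X = 0.2099 × 5112 = 1073 kg VSS/d.
R_O = Q·(S₀ − S) − 1.42·P_X = 5112 − 1.42 × 1073 = 3588 kg O₂/d.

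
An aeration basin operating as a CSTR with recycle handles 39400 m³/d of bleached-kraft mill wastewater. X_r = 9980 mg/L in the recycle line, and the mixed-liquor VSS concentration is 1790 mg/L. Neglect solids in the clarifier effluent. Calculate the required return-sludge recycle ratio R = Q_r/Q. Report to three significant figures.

Mass balance around the secondary clarifier (neglecting effluent solids): R = X / (X_r − X) = 1790 / (9980 − 1790) = 0.2186.

R ≈ 0.219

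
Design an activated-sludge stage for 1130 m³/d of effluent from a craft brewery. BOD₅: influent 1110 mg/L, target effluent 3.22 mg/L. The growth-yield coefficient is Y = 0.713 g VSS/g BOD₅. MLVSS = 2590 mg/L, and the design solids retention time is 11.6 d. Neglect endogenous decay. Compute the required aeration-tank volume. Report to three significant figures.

V ≈ 3990 m³

With k_d = 0 the design equation reduces to V = Y Q (S₀−S) θ_c / X = 0.713 × 1130 × (1110 − 3.22) × 11.6 / 2590 = 3994 m³.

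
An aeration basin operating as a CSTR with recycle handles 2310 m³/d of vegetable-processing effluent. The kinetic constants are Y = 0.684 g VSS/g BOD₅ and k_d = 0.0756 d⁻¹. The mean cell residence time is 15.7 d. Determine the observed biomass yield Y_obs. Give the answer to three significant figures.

The observed yield is Y_obs = Y/(1 + k_d·θ_c) = 0.684 / (1 + 0.0756 × 15.7) = 0.684 / 2.187 = 0.3128 g VSS per g BOD₅ removed.

Y_obs ≈ 0.313 g VSS/g BOD₅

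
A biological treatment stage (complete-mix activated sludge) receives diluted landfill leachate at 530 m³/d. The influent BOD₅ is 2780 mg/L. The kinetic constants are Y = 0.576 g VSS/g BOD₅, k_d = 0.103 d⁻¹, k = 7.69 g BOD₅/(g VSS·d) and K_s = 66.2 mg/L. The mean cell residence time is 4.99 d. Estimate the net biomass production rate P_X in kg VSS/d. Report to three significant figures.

P_X ≈ 560 kg VSS/d

For a completely mixed reactor with recycle the Lawrence–McCarty relation gives S = K_s·(1 + k_d·θ_c) / [θ_c·(Y·k − k_d) − 1] = 66.2 × (1 + 0.103 × 4.99) / [4.99 × (0.576 × 7.69 − 0.103) − 1] = 100.2 / 20.59 = 4.868 mg/L.
Y_obs = Y / (1 + k_d θ_c) = 0.576 / (1 + 0.103 × 4.99) = 0.576 / 1.514 = 0.3805.
ΔS = 2780 − 4.87 = 2775 mg/L, so the substrate removal rate is 530 × 2775/1000 = 1471 kg BOD₅/d.
Biomass produced: P_X = Y_obs·Q·ΔS = 0.3805 × 1471 ≈ 559.6 kg VSS/d.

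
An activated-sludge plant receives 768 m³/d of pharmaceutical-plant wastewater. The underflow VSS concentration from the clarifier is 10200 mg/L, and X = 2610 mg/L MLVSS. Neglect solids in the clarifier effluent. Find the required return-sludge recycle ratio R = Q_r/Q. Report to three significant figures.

R ≈ 0.344

Solids balance on the clarifier gives (1+R)X = R·X_r, so R = X/(X_r − X) = 2610 / (10200 − 2610) = 0.3439.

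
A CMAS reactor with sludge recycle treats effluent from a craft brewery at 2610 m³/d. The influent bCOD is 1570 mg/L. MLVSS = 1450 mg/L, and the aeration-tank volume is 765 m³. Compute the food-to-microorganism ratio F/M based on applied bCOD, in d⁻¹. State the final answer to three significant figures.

F/M ≈ 3.69 d⁻¹

F/M = Q·S₀ / (V·X) = 2610 × 1570 / (765.0 × 1450) = 3.694 g bCOD·(g VSS·d)⁻¹.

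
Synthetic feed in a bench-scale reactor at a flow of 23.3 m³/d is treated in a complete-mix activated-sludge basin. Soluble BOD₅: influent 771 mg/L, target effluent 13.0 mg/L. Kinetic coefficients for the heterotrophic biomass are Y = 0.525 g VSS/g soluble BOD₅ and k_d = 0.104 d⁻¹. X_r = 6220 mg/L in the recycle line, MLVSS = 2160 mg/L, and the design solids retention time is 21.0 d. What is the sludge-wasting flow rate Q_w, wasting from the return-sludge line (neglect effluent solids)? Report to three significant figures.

Q_w ≈ 0.468 m³/d

From the SRT design equation V = Y Q (S₀−S) θ_c / [X (1 + k_d θ_c)] = 0.525 × 23.3 × (771 − 13.0) × 21.0 / [2160 × (1 + 0.104 × 21.0)] = 1.95×10^5 / 6877 = 28.31 m³.
Wasting from the return line (neglecting effluent solids): Q_w = V·X / (θ_c·X_r) = 28.31 × 2160 / (21.0 × 6220) = 0.4682 m³/d.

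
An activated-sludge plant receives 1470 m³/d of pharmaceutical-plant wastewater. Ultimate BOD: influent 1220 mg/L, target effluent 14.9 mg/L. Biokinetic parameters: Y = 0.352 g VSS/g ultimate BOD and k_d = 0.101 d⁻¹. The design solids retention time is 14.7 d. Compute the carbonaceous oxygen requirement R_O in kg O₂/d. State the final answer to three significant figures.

Observed yield with endogenous decay: Y_obs = Y / (1 + k_d·θ_c) = 0.352 / (1 + 0.101 × 14.7) = 0.352 / 2.485 = 0.1417 g VSS/g ultimate BOD.
Mass of ultimate BOD removed per day: Q(S₀ − S) = 1470 × 1205 g/m³ = 1771 kg/d.
Biomass synthesised: P_X = Y_obs × 1771 = 251.0 kg VSS/d.
Carbonaceous O₂ demand = substrate oxidised − cell-mass equivalent = 1771 − 1.42 × 251.0 = 1415 kg O₂/d.

R_O ≈ 1420 kg O₂/d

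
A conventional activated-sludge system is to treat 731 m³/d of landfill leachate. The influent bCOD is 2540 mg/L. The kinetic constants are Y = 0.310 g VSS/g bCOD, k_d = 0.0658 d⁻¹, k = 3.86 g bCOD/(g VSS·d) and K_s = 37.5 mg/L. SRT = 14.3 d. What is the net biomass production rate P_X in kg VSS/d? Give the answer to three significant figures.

From the Monod/SRT balance for a CMAS, S = K_s·(1+k_d θ_c)/[θ_c·(Y k − k_d) − 1] = 37.5 × (1 + 0.0658 × 14.3) / [14.3 × (0.310 × 3.86 − 0.0658) − 1] = 72.79 / 15.17 = 4.798 mg/L.
The observed yield is Y_obs = Y/(1 + k_d·θ_c) = 0.310 / (1 + 0.0658 × 14.3) = 0.310 / 1.941 = 0.1597 g VSS per g bCOD removed.
ΔS = 2540 − 4.80 = 2535 mg/L, so the substrate removal rate is 731 × 2535/1000 = 1853 kg bCOD/d.
Net biomass production P_X = Y_obs × Q·(S₀ − S) = 0.1597 × 1853 = 296.0 kg VSS/d.

P_X ≈ 296 kg VSS/d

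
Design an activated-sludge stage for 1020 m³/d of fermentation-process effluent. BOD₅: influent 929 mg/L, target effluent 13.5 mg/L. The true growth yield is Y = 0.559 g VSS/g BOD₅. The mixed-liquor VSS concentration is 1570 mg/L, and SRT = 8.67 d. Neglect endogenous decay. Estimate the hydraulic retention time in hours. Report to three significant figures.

With k_d = 0 the design equation reduces to V = Y Q (S₀−S) θ_c / X = 0.559 × 1020 × (929 − 13.5) × 8.67 / 1570 = 2883 m³.
Hydraulic retention time τ = V/Q = 2883 / 1020 = 2.826 d = 67.83 h.

τ ≈ 67.8 h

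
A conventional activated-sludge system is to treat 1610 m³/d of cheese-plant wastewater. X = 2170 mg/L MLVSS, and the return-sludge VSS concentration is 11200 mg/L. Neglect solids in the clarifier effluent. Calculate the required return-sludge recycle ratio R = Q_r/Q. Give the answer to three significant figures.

R ≈ 0.240

Mass balance around the secondary clarifier (neglecting effluent solids): R = X / (X_r − X) = 2170 / (11200 − 2170) = 0.2403.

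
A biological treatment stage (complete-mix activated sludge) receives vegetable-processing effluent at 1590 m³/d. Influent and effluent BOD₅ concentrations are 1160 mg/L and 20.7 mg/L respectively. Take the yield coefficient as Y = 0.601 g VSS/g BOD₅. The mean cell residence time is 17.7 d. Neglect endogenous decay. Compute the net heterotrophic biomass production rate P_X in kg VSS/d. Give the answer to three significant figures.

P_X ≈ 1090 kg VSS/d

No decay correction is needed, so Y_obs = Y = 0.601.
Mass of BOD₅ removed per day: Q(S₀ − S) = 1590 × 1139 g/m³ = 1811 kg/d.
Net biomass production P_X = Y_obs × Q·(S₀ − S) = 0.6010 × 1811 = 1089 kg VSS/d.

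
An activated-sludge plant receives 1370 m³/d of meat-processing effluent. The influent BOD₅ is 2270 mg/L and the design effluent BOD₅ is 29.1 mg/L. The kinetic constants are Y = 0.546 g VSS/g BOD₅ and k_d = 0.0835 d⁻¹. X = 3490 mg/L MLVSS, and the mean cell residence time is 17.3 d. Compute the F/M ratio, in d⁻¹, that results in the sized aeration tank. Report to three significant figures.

Steady-state biomass mass balance: V·X·(1 + k_d·θ_c) = Y·Q·(S₀ − S)·θ_c, so V = 0.546 × 1370 × (2270 − 29.1) × 17.3 / [3490 × (1 + 0.0835 × 17.3)] = 2.9×10^7 / 8531 = 3399 m³.
Food-to-microorganism ratio F/M = Q S₀ / (V X) = 1370 × 2270 / (3399 × 3490) = 0.2622 d⁻¹.

F/M ≈ 0.262 d⁻¹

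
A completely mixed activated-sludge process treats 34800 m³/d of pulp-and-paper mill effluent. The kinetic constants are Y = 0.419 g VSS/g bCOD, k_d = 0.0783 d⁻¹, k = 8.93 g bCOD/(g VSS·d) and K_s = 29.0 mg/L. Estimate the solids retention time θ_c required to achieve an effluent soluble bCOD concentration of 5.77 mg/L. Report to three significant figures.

θ_c ≈ 1.84 d

At the target effluent, Y k S/(K_s+S) = 0.419×8.93×5.77/34.77 = 0.6209 d⁻¹.
Then 1/θ_c = μ − k_d = 0.6209 − 0.0783 = 0.5426 d⁻¹, giving θ_c = 1.843 d.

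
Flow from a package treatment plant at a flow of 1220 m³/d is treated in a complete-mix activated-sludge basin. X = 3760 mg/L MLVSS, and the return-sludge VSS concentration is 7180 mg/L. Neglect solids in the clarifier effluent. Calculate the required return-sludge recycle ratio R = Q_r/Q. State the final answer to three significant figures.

R ≈ 1.10

Solids balance on the clarifier gives (1+R)X = R·X_r, so R = X/(X_r − X) = 3760 / (7180 − 3760) = 1.099.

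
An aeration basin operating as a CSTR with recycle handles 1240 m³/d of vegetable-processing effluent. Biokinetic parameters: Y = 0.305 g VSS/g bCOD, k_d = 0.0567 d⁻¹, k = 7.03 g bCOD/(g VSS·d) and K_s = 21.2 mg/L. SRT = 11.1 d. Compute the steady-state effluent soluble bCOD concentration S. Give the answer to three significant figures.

Effluent substrate depends only on kinetics and SRT: S = K_s(1 + k_d θ_c) / [θ_c(Yk − k_d) − 1] = 21.2 × (1 + 0.0567 × 11.1) / [11.1 × (0.305 × 7.03 − 0.0567) − 1] = 34.54 / 22.17 = 1.558 mg/L.

S ≈ 1.56 mg/L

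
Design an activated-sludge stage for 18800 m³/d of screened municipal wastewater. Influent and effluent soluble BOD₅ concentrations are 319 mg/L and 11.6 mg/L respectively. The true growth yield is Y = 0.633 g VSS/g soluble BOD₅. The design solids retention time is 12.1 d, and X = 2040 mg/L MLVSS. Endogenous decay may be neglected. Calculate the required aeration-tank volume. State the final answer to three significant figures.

V ≈ 21700 m³

With k_d = 0 the design equation reduces to V = Y Q (S₀−S) θ_c / X = 0.633 × 18800 × (319 − 11.6) × 12.1 / 2040 = 21698 m³.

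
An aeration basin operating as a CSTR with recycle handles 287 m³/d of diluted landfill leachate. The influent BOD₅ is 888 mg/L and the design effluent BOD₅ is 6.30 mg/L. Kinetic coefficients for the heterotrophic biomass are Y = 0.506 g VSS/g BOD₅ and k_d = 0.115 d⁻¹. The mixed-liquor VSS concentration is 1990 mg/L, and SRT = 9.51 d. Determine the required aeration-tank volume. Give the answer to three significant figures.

V ≈ 292 m³

From the SRT design equation V = Y Q (S₀−S) θ_c / [X (1 + k_d θ_c)] = 0.506 × 287 × (888 − 6.30) × 9.51 / [1990 × (1 + 0.115 × 9.51)] = 1.22×10^6 / 4166 = 292.3 m³.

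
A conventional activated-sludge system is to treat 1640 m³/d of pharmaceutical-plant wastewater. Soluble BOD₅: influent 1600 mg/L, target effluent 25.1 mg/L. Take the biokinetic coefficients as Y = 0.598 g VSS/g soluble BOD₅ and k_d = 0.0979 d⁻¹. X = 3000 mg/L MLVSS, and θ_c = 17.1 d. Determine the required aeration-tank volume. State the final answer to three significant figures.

Steady-state biomass mass balance: V·X·(1 + k_d·θ_c) = Y·Q·(S₀ − S)·θ_c, so V = 0.598 × 1640 × (1600 − 25.1) × 17.1 / [3000 × (1 + 0.0979 × 17.1)] = 2.64×10^7 / 8022 = 3292 m³.

V ≈ 3290 m³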